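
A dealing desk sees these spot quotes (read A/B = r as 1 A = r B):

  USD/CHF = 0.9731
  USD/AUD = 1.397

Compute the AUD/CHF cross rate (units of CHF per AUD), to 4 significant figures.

1 AUD ÷ 1.397 = 0.71582 USD
0.71582 USD × 0.9731 = 0.696564 CHF

AUD/CHF = 0.6966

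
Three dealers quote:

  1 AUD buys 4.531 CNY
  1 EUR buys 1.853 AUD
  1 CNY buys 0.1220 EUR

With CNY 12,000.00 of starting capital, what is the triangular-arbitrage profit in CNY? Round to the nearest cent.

Profit: CNY 291.66

Profitable loop is CNY → EUR → AUD → CNY:
CNY 12,000.00 × 0.1220 = EUR 1,464.00
EUR 1,464.00 × 1.853 = AUD 2,712.79
AUD 2,712.79 × 4.531 = CNY 12,291.66
Profit = CNY 12,291.66 − CNY 12,000.00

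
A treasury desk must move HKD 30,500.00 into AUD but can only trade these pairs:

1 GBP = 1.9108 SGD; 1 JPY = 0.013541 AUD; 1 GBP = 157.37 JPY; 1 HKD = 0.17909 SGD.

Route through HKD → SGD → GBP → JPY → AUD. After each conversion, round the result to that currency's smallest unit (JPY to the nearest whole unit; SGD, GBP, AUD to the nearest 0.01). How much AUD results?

HKD 30,500.00 × 0.17909 = SGD 5,462.24
SGD 5,462.24 ÷ 1.9108 = GBP 2,858.61
GBP 2,858.61 × 157.37 = JPY 449,859
JPY 449,859 × 0.013541 = AUD 6,091.54

AUD 6,091.54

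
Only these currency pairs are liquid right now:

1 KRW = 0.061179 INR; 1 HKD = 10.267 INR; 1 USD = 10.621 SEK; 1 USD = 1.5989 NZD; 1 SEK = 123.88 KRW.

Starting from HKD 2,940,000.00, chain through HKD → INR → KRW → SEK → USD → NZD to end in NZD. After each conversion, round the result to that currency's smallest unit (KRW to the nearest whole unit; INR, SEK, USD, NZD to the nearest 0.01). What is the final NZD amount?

NZD 599,574.58

HKD 2,940,000.00 × 10.267 = INR 30,184,980.00
INR 30,184,980.00 ÷ 0.061179 = KRW 493,387,927
KRW 493,387,927 ÷ 123.88 = SEK 3,982,789.21
SEK 3,982,789.21 ÷ 10.621 = USD 374,991.92
USD 374,991.92 × 1.5989 = NZD 599,574.58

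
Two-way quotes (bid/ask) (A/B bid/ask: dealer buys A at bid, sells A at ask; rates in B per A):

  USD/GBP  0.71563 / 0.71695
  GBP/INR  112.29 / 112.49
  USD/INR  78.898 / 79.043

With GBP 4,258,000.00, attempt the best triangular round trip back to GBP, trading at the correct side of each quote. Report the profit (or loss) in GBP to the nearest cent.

Net profit: GBP 70,843.27

Best loop GBP → INR → USD → GBP:
GBP 4,258,000.00 × 112.29 (sell GBP at bid) = INR 478,130,820.00
INR 478,130,820.00 ÷ 79.043 (buy USD at ask) = USD 6,048,996.37
USD 6,048,996.37 × 0.71563 (sell USD at bid) = GBP 4,328,843.27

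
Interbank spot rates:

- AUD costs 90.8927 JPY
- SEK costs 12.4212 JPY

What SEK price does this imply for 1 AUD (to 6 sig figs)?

AUD/SEK = 7.31755

1 AUD × 90.8927 = 90.8927 JPY
90.8927 JPY ÷ 12.4212 = 7.31755 SEK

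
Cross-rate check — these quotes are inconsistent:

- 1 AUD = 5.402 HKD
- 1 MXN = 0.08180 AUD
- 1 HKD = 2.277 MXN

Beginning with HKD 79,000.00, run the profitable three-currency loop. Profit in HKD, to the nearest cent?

Profitable loop is HKD → MXN → AUD → HKD:
HKD 79,000.00 × 2.277 = MXN 179,883.00
MXN 179,883.00 × 0.08180 = AUD 14,714.43
AUD 14,714.43 × 5.402 = HKD 79,487.35
Profit = HKD 79,487.35 − HKD 79,000.00

Profit: HKD 487.35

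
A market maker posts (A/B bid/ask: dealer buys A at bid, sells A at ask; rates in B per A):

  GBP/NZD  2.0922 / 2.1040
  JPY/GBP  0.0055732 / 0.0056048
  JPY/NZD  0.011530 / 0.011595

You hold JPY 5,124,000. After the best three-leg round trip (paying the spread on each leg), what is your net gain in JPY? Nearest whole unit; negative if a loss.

Net profit: JPY 28,835

Best loop JPY → GBP → NZD → JPY:
JPY 5,124,000 × 0.0055732 (sell JPY at bid) = GBP 28,557.08
GBP 28,557.08 × 2.0922 (sell GBP at bid) = NZD 59,747.12
NZD 59,747.12 ÷ 0.011595 (buy JPY at ask) = JPY 5,152,835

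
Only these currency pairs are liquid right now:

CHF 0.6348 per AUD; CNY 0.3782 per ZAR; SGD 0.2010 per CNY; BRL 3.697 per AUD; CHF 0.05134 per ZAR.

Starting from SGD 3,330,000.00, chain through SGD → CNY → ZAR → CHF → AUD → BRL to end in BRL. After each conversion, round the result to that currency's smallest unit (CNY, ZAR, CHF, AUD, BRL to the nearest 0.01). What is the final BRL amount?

BRL 13,097,700.25

SGD 3,330,000.00 ÷ 0.2010 = CNY 16,567,164.18
CNY 16,567,164.18 ÷ 0.3782 = ZAR 43,805,299.26
ZAR 43,805,299.26 × 0.05134 = CHF 2,248,964.06
CHF 2,248,964.06 ÷ 0.6348 = AUD 3,542,791.52
AUD 3,542,791.52 × 3.697 = BRL 13,097,700.25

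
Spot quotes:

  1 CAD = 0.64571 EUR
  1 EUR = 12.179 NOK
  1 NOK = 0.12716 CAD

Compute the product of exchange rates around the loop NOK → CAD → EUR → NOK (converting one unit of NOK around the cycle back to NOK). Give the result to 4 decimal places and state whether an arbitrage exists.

Around NOK → CAD → EUR → NOK: 1 × 0.12716 × 0.64571 × 12.179 = 0.999999
Product ≈ 1 (deviation 0.000%, within rounding noise).

1.0000 (no arbitrage)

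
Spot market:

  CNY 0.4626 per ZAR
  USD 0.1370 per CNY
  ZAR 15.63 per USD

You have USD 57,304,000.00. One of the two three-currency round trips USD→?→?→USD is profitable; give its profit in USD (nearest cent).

Profitable loop is USD → CNY → ZAR → USD:
USD 57,304,000.00 ÷ 0.1370 = CNY 418,277,372.26
CNY 418,277,372.26 ÷ 0.4626 = ZAR 904,188,007.49
ZAR 904,188,007.49 ÷ 15.63 = USD 57,849,520.63
Profit = USD 57,849,520.63 − USD 57,304,000.00

Profit: USD 545,520.63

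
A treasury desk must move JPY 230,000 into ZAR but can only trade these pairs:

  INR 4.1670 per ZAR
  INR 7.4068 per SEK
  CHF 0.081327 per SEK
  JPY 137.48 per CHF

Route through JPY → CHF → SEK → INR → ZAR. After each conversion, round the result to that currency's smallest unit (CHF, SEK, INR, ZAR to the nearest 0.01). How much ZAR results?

JPY 230,000 ÷ 137.48 = CHF 1,672.97
CHF 1,672.97 ÷ 0.081327 = SEK 20,570.91
SEK 20,570.91 × 7.4068 = INR 152,364.62
INR 152,364.62 ÷ 4.1670 = ZAR 36,564.58

ZAR 36,564.58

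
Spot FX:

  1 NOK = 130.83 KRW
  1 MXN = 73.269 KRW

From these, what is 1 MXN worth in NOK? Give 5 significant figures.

1 MXN × 73.269 = 73.269 KRW
73.269 KRW ÷ 130.83 = 0.560032 NOK

MXN/NOK = 0.56003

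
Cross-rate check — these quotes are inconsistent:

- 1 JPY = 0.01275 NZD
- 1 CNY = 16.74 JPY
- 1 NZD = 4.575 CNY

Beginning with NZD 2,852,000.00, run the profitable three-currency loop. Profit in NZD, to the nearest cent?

Profitable loop is NZD → JPY → CNY → NZD:
NZD 2,852,000.00 ÷ 0.01275 = JPY 223,686,275
JPY 223,686,275 ÷ 16.74 = CNY 13,362,381.99
CNY 13,362,381.99 ÷ 4.575 = NZD 2,920,739.23
Profit = NZD 2,920,739.23 − NZD 2,852,000.00

Profit: NZD 68,739.23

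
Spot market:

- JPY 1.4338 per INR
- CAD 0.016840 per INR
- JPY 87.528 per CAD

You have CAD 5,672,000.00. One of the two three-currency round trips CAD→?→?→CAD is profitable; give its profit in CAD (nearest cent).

Profitable loop is CAD → JPY → INR → CAD:
CAD 5,672,000.00 × 87.528 = JPY 496,458,816
JPY 496,458,816 ÷ 1.4338 = INR 346,253,881.99
INR 346,253,881.99 × 0.016840 = CAD 5,830,915.37
Profit = CAD 5,830,915.37 − CAD 5,672,000.00

Profit: CAD 158,915.37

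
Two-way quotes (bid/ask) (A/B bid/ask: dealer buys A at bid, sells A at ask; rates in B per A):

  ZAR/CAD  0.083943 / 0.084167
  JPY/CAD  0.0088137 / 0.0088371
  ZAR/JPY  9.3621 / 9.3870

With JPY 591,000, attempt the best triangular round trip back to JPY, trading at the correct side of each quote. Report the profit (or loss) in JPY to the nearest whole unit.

Net profit: JPY 7,047

Best loop JPY → ZAR → CAD → JPY:
JPY 591,000 ÷ 9.3870 (buy ZAR at ask) = ZAR 62,959.41
ZAR 62,959.41 × 0.083943 (sell ZAR at bid) = CAD 5,285.00
CAD 5,285.00 ÷ 0.0088371 (buy JPY at ask) = JPY 598,047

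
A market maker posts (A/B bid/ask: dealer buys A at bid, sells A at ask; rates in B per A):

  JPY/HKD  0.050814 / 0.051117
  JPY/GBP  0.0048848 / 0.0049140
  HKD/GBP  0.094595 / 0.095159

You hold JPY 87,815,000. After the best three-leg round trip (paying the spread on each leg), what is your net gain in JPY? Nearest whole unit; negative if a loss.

Net profit: JPY 371,126

Best loop JPY → GBP → HKD → JPY:
JPY 87,815,000 × 0.0048848 (sell JPY at bid) = GBP 428,958.71
GBP 428,958.71 ÷ 0.095159 (buy HKD at ask) = HKD 4,507,810.21
HKD 4,507,810.21 ÷ 0.051117 (buy JPY at ask) = JPY 88,186,126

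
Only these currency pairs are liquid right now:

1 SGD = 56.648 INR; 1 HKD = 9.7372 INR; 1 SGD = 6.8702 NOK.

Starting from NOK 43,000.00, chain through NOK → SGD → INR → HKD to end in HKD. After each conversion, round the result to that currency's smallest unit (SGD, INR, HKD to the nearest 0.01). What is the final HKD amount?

HKD 36,412.45

NOK 43,000.00 ÷ 6.8702 = SGD 6,258.92
SGD 6,258.92 × 56.648 = INR 354,555.30
INR 354,555.30 ÷ 9.7372 = HKD 36,412.45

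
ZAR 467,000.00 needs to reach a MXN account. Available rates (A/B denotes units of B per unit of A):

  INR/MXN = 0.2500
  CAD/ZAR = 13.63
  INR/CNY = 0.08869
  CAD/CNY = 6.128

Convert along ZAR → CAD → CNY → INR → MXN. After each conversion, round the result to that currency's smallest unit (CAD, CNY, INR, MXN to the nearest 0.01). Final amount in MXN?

ZAR 467,000.00 ÷ 13.63 = CAD 34,262.66
CAD 34,262.66 × 6.128 = CNY 209,961.58
CNY 209,961.58 ÷ 0.08869 = INR 2,367,364.75
INR 2,367,364.75 × 0.2500 = MXN 591,841.19

MXN 591,841.19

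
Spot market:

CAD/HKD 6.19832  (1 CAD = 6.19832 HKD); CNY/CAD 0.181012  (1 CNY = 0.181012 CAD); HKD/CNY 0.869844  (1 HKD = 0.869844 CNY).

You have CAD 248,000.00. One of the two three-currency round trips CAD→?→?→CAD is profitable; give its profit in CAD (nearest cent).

Profit: CAD 6,114.21

Profitable loop is CAD → CNY → HKD → CAD:
CAD 248,000.00 ÷ 0.181012 = CNY 1,370,074.91
CNY 1,370,074.91 ÷ 0.869844 = HKD 1,575,081.18
HKD 1,575,081.18 ÷ 6.19832 = CAD 254,114.21
Profit = CAD 254,114.21 − CAD 248,000.00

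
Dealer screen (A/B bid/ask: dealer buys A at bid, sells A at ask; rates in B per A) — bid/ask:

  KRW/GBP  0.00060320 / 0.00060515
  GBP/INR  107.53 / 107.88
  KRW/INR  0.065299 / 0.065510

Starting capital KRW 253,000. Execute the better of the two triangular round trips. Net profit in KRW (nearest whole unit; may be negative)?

Net profit: KRW 60

Best loop KRW → INR → GBP → KRW:
KRW 253,000 × 0.065299 (sell KRW at bid) = INR 16,520.65
INR 16,520.65 ÷ 107.88 (buy GBP at ask) = GBP 153.14
GBP 153.14 ÷ 0.00060515 (buy KRW at ask) = KRW 253,060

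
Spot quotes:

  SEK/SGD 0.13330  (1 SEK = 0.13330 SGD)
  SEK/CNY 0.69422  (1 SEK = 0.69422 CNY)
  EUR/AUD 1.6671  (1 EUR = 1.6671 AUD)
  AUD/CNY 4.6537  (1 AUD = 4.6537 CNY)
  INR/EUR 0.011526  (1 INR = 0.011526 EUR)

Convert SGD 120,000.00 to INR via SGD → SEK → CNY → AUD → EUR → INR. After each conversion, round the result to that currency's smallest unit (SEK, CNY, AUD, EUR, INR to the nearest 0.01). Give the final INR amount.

INR 6,988,912.02

SGD 120,000.00 ÷ 0.13330 = SEK 900,225.06
SEK 900,225.06 × 0.69422 = CNY 624,954.24
CNY 624,954.24 ÷ 4.6537 = AUD 134,291.91
AUD 134,291.91 ÷ 1.6671 = EUR 80,554.20
EUR 80,554.20 ÷ 0.011526 = INR 6,988,912.02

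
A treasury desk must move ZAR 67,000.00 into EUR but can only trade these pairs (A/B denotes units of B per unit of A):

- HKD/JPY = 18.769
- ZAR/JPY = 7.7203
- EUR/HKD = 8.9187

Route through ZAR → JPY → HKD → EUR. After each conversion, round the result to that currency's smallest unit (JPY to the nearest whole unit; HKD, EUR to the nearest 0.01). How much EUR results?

EUR 3,090.05

ZAR 67,000.00 × 7.7203 = JPY 517,260
JPY 517,260 ÷ 18.769 = HKD 27,559.27
HKD 27,559.27 ÷ 8.9187 = EUR 3,090.05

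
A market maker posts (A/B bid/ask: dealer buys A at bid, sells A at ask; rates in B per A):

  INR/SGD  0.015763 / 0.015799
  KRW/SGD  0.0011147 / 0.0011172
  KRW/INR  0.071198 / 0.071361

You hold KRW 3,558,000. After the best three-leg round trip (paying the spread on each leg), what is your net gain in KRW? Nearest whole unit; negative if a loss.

Best loop KRW → INR → SGD → KRW:
KRW 3,558,000 × 0.071198 (sell KRW at bid) = INR 253,322.48
INR 253,322.48 × 0.015763 (sell INR at bid) = SGD 3,993.12
SGD 3,993.12 ÷ 0.0011172 (buy KRW at ask) = KRW 3,574,223

Net profit: KRW 16,223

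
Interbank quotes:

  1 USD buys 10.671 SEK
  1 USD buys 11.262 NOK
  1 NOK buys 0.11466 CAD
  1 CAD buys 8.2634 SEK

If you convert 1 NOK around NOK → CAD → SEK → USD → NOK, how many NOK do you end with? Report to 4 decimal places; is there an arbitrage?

Around NOK → CAD → SEK → USD → NOK: 1 × 0.11466 × 8.2634 ÷ 10.671 × 11.262 = 0.999957
Product ≈ 1 (deviation 0.004%, within rounding noise).

1.0000 (no arbitrage)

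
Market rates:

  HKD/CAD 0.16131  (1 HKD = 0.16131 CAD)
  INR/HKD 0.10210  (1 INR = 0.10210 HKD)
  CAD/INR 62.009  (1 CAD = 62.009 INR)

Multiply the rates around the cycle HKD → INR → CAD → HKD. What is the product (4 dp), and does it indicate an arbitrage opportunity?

Around HKD → INR → CAD → HKD: 1 ÷ 0.10210 ÷ 62.009 ÷ 0.16131 = 0.979170
Product < 1; profitable direction is HKD → CAD → INR → HKD.

0.9792 (arbitrage exists)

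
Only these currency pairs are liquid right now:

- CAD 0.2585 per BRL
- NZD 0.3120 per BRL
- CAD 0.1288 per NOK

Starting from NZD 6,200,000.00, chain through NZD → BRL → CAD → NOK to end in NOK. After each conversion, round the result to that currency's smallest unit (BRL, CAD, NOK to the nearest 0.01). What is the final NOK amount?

NZD 6,200,000.00 ÷ 0.3120 = BRL 19,871,794.87
BRL 19,871,794.87 × 0.2585 = CAD 5,136,858.97
CAD 5,136,858.97 ÷ 0.1288 = NOK 39,882,445.42

NOK 39,882,445.42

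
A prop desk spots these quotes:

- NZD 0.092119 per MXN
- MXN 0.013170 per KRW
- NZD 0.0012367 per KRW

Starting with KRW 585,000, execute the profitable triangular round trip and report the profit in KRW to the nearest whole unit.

Profit: KRW 11,328

Profitable loop is KRW → NZD → MXN → KRW:
KRW 585,000 × 0.0012367 = NZD 723.47
NZD 723.47 ÷ 0.092119 = MXN 7,853.64
MXN 7,853.64 ÷ 0.013170 = KRW 596,328
Profit = KRW 596,328 − KRW 585,000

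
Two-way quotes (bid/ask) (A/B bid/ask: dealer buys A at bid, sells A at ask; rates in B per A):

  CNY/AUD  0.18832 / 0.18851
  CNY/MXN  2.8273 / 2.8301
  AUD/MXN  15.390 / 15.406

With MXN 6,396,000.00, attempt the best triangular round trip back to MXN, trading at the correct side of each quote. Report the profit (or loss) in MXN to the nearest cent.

Net profit: MXN 154,006.62

Best loop MXN → CNY → AUD → MXN:
MXN 6,396,000.00 ÷ 2.8301 (buy CNY at ask) = CNY 2,259,990.81
CNY 2,259,990.81 × 0.18832 (sell CNY at bid) = AUD 425,601.47
AUD 425,601.47 × 15.390 (sell AUD at bid) = MXN 6,550,006.62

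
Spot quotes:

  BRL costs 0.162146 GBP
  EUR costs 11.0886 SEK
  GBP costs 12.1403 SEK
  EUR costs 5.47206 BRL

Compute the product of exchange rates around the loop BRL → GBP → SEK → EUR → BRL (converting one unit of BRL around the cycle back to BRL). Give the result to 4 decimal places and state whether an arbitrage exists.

Around BRL → GBP → SEK → EUR → BRL: 1 × 0.162146 × 12.1403 ÷ 11.0886 × 5.47206 = 0.971426
Product < 1; profitable direction is BRL → EUR → SEK → GBP → BRL.

0.9714 (arbitrage exists)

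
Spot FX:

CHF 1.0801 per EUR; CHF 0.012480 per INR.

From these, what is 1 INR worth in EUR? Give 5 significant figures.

INR/EUR = 0.011554

1 INR × 0.012480 = 0.01248 CHF
0.01248 CHF ÷ 1.0801 = 0.0115545 EUR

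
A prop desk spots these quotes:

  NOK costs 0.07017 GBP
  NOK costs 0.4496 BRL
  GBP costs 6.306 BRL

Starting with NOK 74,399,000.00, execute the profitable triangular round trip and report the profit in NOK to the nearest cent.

Profitable loop is NOK → BRL → GBP → NOK:
NOK 74,399,000.00 × 0.4496 = BRL 33,449,790.40
BRL 33,449,790.40 ÷ 6.306 = GBP 5,304,438.69
GBP 5,304,438.69 ÷ 0.07017 = NOK 75,594,109.92
Profit = NOK 75,594,109.92 − NOK 74,399,000.00

Profit: NOK 1,195,109.92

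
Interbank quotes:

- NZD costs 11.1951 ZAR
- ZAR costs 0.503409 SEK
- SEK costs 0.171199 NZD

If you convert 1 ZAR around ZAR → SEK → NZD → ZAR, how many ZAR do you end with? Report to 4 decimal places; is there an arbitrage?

Around ZAR → SEK → NZD → ZAR: 1 × 0.503409 × 0.171199 × 11.1951 = 0.964829
Product < 1; profitable direction is ZAR → NZD → SEK → ZAR.

0.9648 (arbitrage exists)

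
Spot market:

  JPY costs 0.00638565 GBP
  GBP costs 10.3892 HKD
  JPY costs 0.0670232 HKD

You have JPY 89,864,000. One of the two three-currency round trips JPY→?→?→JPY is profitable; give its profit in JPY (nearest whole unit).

Profitable loop is JPY → HKD → GBP → JPY:
JPY 89,864,000 × 0.0670232 = HKD 6,022,972.84
HKD 6,022,972.84 ÷ 10.3892 = GBP 579,734.04
GBP 579,734.04 ÷ 0.00638565 = JPY 90,787,005
Profit = JPY 90,787,005 − JPY 89,864,000

Profit: JPY 923,005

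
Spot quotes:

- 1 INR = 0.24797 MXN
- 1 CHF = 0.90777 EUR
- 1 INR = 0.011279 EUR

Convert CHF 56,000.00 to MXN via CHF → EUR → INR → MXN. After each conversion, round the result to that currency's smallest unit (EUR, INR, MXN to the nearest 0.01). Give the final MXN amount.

MXN 1,117,615.45

CHF 56,000.00 × 0.90777 = EUR 50,835.12
EUR 50,835.12 ÷ 0.011279 = INR 4,507,059.14
INR 4,507,059.14 × 0.24797 = MXN 1,117,615.45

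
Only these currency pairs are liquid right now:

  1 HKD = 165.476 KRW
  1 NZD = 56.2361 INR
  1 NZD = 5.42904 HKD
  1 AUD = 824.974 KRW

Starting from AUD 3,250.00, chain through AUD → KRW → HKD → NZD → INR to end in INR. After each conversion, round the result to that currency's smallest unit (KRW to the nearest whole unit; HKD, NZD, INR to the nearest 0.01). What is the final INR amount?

INR 167,834.39

AUD 3,250.00 × 824.974 = KRW 2,681,166
KRW 2,681,166 ÷ 165.476 = HKD 16,202.75
HKD 16,202.75 ÷ 5.42904 = NZD 2,984.46
NZD 2,984.46 × 56.2361 = INR 167,834.39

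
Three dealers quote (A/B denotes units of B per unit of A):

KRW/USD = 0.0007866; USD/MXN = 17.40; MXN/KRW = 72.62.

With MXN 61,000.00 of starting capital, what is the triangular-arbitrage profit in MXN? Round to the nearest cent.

Profitable loop is MXN → USD → KRW → MXN:
MXN 61,000.00 ÷ 17.40 = USD 3,505.75
USD 3,505.75 ÷ 0.0007866 = KRW 4,456,836
KRW 4,456,836 ÷ 72.62 = MXN 61,372.02
Profit = MXN 61,372.02 − MXN 61,000.00

Profit: MXN 372.02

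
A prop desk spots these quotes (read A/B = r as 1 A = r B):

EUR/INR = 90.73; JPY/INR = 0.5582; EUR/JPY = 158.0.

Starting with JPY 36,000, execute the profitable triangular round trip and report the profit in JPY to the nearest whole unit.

Profitable loop is JPY → EUR → INR → JPY:
JPY 36,000 ÷ 158.0 = EUR 227.85
EUR 227.85 × 90.73 = INR 20,672.66
INR 20,672.66 ÷ 0.5582 = JPY 37,035
Profit = JPY 37,035 − JPY 36,000

Profit: JPY 1,035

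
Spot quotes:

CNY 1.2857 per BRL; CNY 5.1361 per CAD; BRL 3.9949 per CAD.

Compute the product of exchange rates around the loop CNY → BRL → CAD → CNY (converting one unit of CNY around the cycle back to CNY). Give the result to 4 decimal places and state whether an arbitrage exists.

Around CNY → BRL → CAD → CNY: 1 ÷ 1.2857 ÷ 3.9949 × 5.1361 = 0.999972
Product ≈ 1 (deviation 0.003%, within rounding noise).

1.0000 (no arbitrage)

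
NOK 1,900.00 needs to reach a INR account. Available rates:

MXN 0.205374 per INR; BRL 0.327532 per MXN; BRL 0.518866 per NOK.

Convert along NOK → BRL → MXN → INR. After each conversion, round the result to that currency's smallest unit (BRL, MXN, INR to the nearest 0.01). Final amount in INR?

INR 14,655.85

NOK 1,900.00 × 0.518866 = BRL 985.85
BRL 985.85 ÷ 0.327532 = MXN 3,009.93
MXN 3,009.93 ÷ 0.205374 = INR 14,655.85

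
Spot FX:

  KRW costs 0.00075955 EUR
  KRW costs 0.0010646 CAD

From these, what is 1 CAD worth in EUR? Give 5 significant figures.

1 CAD ÷ 0.0010646 = 939.32 KRW
939.32 KRW × 0.00075955 = 0.71346 EUR

CAD/EUR = 0.71346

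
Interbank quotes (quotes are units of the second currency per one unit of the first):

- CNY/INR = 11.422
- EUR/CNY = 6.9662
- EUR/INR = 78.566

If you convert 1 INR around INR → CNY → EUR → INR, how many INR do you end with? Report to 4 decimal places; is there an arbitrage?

0.9874 (arbitrage exists)

Around INR → CNY → EUR → INR: 1 ÷ 11.422 ÷ 6.9662 × 78.566 = 0.987408
Product < 1; profitable direction is INR → EUR → CNY → INR.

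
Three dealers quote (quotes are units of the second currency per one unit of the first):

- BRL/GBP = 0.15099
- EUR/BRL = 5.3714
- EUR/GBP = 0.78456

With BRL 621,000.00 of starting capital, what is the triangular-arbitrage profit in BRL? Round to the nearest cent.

Profitable loop is BRL → GBP → EUR → BRL:
BRL 621,000.00 × 0.15099 = GBP 93,764.79
GBP 93,764.79 ÷ 0.78456 = EUR 119,512.58
EUR 119,512.58 × 5.3714 = BRL 641,949.87
Profit = BRL 641,949.87 − BRL 621,000.00

Profit: BRL 20,949.87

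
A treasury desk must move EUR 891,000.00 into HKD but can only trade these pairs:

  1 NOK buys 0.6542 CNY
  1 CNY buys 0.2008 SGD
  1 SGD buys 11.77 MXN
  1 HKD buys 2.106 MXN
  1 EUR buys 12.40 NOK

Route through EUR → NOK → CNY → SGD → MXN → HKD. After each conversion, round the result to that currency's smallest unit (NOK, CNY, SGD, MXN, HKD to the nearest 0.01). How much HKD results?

EUR 891,000.00 × 12.40 = NOK 11,048,400.00
NOK 11,048,400.00 × 0.6542 = CNY 7,227,863.28
CNY 7,227,863.28 × 0.2008 = SGD 1,451,354.95
SGD 1,451,354.95 × 11.77 = MXN 17,082,447.76
MXN 17,082,447.76 ÷ 2.106 = HKD 8,111,323.72

HKD 8,111,323.72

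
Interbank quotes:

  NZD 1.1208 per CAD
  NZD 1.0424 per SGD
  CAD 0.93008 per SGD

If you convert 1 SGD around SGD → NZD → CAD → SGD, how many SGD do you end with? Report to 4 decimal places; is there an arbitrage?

1.0000 (no arbitrage)

Around SGD → NZD → CAD → SGD: 1 × 1.0424 ÷ 1.1208 ÷ 0.93008 = 0.999968
Product ≈ 1 (deviation 0.003%, within rounding noise).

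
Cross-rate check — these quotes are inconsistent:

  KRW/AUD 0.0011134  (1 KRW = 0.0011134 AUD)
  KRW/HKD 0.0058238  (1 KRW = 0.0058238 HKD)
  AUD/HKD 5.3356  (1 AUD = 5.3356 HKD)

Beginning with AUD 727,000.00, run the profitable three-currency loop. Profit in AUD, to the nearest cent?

Profitable loop is AUD → HKD → KRW → AUD:
AUD 727,000.00 × 5.3356 = HKD 3,878,981.20
HKD 3,878,981.20 ÷ 0.0058238 = KRW 666,056,733
KRW 666,056,733 × 0.0011134 = AUD 741,587.57
Profit = AUD 741,587.57 − AUD 727,000.00

Profit: AUD 14,587.57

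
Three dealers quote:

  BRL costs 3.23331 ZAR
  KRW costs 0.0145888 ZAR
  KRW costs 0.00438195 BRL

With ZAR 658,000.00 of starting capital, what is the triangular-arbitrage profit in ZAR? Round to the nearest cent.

Profitable loop is ZAR → BRL → KRW → ZAR:
ZAR 658,000.00 ÷ 3.23331 = BRL 203,506.62
BRL 203,506.62 ÷ 0.00438195 = KRW 46,442,023
KRW 46,442,023 × 0.0145888 = ZAR 677,533.39
Profit = ZAR 677,533.39 − ZAR 658,000.00

Profit: ZAR 19,533.39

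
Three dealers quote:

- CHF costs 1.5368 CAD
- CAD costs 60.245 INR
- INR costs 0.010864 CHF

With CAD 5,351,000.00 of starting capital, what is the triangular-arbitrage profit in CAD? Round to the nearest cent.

Profitable loop is CAD → INR → CHF → CAD:
CAD 5,351,000.00 × 60.245 = INR 322,370,995.00
INR 322,370,995.00 × 0.010864 = CHF 3,502,238.49
CHF 3,502,238.49 × 1.5368 = CAD 5,382,240.11
Profit = CAD 5,382,240.11 − CAD 5,351,000.00

Profit: CAD 31,240.11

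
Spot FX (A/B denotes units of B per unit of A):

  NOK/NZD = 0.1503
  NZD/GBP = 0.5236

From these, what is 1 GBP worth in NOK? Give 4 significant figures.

GBP/NOK = 12.71

1 GBP ÷ 0.5236 = 1.90985 NZD
1.90985 NZD ÷ 0.1503 = 12.707 NOK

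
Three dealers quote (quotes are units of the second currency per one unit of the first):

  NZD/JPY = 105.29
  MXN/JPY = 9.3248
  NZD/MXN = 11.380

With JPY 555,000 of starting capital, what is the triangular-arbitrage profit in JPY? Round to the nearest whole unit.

Profitable loop is JPY → NZD → MXN → JPY:
JPY 555,000 ÷ 105.29 = NZD 5,271.16
NZD 5,271.16 × 11.380 = MXN 59,985.75
MXN 59,985.75 × 9.3248 = JPY 559,355
Profit = JPY 559,355 − JPY 555,000

Profit: JPY 4,355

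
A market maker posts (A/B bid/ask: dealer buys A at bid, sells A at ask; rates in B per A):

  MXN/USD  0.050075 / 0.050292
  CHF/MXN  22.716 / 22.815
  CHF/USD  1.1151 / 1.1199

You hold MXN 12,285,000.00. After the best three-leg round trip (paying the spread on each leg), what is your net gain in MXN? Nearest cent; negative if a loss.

Net profit: MXN 193,107.83

Best loop MXN → USD → CHF → MXN:
MXN 12,285,000.00 × 0.050075 (sell MXN at bid) = USD 615,171.38
USD 615,171.38 ÷ 1.1199 (buy CHF at ask) = CHF 549,309.20
CHF 549,309.20 × 22.716 (sell CHF at bid) = MXN 12,478,107.83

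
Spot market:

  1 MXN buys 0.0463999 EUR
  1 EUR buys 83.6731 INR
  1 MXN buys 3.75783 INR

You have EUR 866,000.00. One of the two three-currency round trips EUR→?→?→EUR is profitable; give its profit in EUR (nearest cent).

Profitable loop is EUR → INR → MXN → EUR:
EUR 866,000.00 × 83.6731 = INR 72,460,904.60
INR 72,460,904.60 ÷ 3.75783 = MXN 19,282,645.73
MXN 19,282,645.73 × 0.0463999 = EUR 894,712.83
Profit = EUR 894,712.83 − EUR 866,000.00

Profit: EUR 28,712.83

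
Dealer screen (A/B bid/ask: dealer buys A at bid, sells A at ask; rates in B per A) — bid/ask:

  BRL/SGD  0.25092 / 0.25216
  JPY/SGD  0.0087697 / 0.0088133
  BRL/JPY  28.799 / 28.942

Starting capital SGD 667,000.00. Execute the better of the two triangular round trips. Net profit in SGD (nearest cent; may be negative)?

Best loop SGD → BRL → JPY → SGD:
SGD 667,000.00 ÷ 0.25216 (buy BRL at ask) = BRL 2,645,145.94
BRL 2,645,145.94 × 28.799 (sell BRL at bid) = JPY 76,177,558
JPY 76,177,558 × 0.0087697 (sell JPY at bid) = SGD 668,054.33

Net profit: SGD 1,054.33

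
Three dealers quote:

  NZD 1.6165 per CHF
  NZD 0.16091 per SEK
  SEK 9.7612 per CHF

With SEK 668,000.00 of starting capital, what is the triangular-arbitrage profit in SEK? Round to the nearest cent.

Profit: SEK 19,489.27

Profitable loop is SEK → CHF → NZD → SEK:
SEK 668,000.00 ÷ 9.7612 = CHF 68,434.21
CHF 68,434.21 × 1.6165 = NZD 110,623.90
NZD 110,623.90 ÷ 0.16091 = SEK 687,489.27
Profit = SEK 687,489.27 − SEK 668,000.00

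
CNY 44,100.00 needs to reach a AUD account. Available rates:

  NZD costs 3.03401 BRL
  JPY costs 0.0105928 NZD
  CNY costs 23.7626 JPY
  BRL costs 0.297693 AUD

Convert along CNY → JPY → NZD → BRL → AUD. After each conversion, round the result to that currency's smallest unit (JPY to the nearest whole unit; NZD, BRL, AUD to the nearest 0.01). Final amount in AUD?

AUD 10,026.03

CNY 44,100.00 × 23.7626 = JPY 1,047,931
JPY 1,047,931 × 0.0105928 = NZD 11,100.52
NZD 11,100.52 × 3.03401 = BRL 33,679.09
BRL 33,679.09 × 0.297693 = AUD 10,026.03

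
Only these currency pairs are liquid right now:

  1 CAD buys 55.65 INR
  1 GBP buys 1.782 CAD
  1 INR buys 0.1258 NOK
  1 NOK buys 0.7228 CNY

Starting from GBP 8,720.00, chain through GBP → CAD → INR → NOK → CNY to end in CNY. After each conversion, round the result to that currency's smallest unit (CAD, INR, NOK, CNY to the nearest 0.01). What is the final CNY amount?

CNY 78,629.98

GBP 8,720.00 × 1.782 = CAD 15,539.04
CAD 15,539.04 × 55.65 = INR 864,747.58
INR 864,747.58 × 0.1258 = NOK 108,785.25
NOK 108,785.25 × 0.7228 = CNY 78,629.98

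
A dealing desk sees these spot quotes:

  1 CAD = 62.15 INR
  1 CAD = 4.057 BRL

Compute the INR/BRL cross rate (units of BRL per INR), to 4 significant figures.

1 INR ÷ 62.15 = 0.0160901 CAD
0.0160901 CAD × 4.057 = 0.0652776 BRL

INR/BRL = 0.06528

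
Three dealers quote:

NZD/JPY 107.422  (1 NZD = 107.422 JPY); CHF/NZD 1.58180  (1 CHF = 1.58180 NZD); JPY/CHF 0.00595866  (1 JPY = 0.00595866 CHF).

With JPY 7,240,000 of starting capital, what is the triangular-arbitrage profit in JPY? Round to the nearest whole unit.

Profit: JPY 90,473

Profitable loop is JPY → CHF → NZD → JPY:
JPY 7,240,000 × 0.00595866 = CHF 43,140.70
CHF 43,140.70 × 1.58180 = NZD 68,239.96
NZD 68,239.96 × 107.422 = JPY 7,330,473
Profit = JPY 7,330,473 − JPY 7,240,000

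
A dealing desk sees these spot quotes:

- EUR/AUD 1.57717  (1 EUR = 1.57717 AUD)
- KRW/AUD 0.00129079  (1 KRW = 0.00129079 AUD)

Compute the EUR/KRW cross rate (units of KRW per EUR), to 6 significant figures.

1 EUR × 1.57717 = 1.57717 AUD
1.57717 AUD ÷ 0.00129079 = 1221.86 KRW

EUR/KRW = 1221.86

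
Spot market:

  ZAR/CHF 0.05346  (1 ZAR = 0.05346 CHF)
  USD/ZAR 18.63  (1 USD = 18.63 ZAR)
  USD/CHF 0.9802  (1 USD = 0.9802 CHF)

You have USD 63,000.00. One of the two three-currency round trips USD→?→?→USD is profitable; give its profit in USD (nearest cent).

Profitable loop is USD → ZAR → CHF → USD:
USD 63,000.00 × 18.63 = ZAR 1,173,690.00
ZAR 1,173,690.00 × 0.05346 = CHF 62,745.47
CHF 62,745.47 ÷ 0.9802 = USD 64,012.92
Profit = USD 64,012.92 − USD 63,000.00

Profit: USD 1,012.92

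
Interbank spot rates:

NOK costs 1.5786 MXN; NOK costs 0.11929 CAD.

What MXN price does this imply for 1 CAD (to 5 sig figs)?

1 CAD ÷ 0.11929 = 8.38293 NOK
8.38293 NOK × 1.5786 = 13.2333 MXN

CAD/MXN = 13.233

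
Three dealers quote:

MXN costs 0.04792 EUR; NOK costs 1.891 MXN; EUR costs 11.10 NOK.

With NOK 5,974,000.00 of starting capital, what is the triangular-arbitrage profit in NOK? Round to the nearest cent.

Profit: NOK 34,921.57

Profitable loop is NOK → MXN → EUR → NOK:
NOK 5,974,000.00 × 1.891 = MXN 11,296,834.00
MXN 11,296,834.00 × 0.04792 = EUR 541,344.29
EUR 541,344.29 × 11.10 = NOK 6,008,921.57
Profit = NOK 6,008,921.57 − NOK 5,974,000.00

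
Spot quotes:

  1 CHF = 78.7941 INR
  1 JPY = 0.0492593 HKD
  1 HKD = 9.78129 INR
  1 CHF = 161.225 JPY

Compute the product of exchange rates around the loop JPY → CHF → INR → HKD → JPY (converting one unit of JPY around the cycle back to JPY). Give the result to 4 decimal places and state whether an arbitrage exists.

Around JPY → CHF → INR → HKD → JPY: 1 ÷ 161.225 × 78.7941 ÷ 9.78129 ÷ 0.0492593 = 1.014325
Product > 1; profitable direction is JPY → CHF → INR → HKD → JPY.

1.0143 (arbitrage exists)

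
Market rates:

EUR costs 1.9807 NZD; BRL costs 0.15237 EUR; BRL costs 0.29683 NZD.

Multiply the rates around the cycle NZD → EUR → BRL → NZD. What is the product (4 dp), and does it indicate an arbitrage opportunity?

0.9835 (arbitrage exists)

Around NZD → EUR → BRL → NZD: 1 ÷ 1.9807 ÷ 0.15237 × 0.29683 = 0.983535
Product < 1; profitable direction is NZD → BRL → EUR → NZD.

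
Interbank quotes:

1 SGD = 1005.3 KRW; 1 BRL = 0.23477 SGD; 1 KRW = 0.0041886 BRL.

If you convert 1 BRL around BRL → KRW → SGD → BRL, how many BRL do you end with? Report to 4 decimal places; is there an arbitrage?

1.0116 (arbitrage exists)

Around BRL → KRW → SGD → BRL: 1 ÷ 0.0041886 ÷ 1005.3 ÷ 0.23477 = 1.011563
Product > 1; profitable direction is BRL → KRW → SGD → BRL.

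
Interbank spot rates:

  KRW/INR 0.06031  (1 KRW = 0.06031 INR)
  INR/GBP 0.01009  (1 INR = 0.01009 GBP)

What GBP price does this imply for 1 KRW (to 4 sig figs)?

1 KRW × 0.06031 = 0.06031 INR
0.06031 INR × 0.01009 = 0.000608528 GBP

KRW/GBP = 0.0006085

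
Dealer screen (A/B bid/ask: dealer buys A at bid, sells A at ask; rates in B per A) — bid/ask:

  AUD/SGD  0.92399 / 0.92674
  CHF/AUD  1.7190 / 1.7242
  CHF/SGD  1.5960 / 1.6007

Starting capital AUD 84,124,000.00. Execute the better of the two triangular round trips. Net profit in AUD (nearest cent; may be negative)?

Net result: AUD -99,245.45 (no profitable arbitrage after spreads)

Best loop AUD → CHF → SGD → AUD:
AUD 84,124,000.00 ÷ 1.7242 (buy CHF at ask) = CHF 48,790,163.55
CHF 48,790,163.55 × 1.5960 (sell CHF at bid) = SGD 77,869,101.03
SGD 77,869,101.03 ÷ 0.92674 (buy AUD at ask) = AUD 84,024,754.55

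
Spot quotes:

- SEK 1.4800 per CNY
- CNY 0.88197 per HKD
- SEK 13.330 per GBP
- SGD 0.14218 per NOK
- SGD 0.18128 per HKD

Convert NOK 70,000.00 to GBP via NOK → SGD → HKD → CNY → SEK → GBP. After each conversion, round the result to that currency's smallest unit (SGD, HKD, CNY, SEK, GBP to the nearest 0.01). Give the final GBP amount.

NOK 70,000.00 × 0.14218 = SGD 9,952.60
SGD 9,952.60 ÷ 0.18128 = HKD 54,901.81
HKD 54,901.81 × 0.88197 = CNY 48,421.75
CNY 48,421.75 × 1.4800 = SEK 71,664.19
SEK 71,664.19 ÷ 13.330 = GBP 5,376.16

GBP 5,376.16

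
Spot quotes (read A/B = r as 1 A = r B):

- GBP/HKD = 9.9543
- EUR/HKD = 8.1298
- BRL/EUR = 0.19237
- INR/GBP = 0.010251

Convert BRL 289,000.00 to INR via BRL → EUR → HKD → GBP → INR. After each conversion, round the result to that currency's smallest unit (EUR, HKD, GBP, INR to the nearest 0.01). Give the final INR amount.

INR 4,429,330.80

BRL 289,000.00 × 0.19237 = EUR 55,594.93
EUR 55,594.93 × 8.1298 = HKD 451,975.66
HKD 451,975.66 ÷ 9.9543 = GBP 45,405.07
GBP 45,405.07 ÷ 0.010251 = INR 4,429,330.80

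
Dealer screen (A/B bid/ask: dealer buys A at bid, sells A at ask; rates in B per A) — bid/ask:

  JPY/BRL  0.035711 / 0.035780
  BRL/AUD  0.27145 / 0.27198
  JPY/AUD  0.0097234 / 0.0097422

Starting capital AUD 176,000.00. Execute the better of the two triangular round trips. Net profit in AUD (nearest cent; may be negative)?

Net result: AUD -145.49 (no profitable arbitrage after spreads)

Best loop AUD → BRL → JPY → AUD:
AUD 176,000.00 ÷ 0.27198 (buy BRL at ask) = BRL 647,106.40
BRL 647,106.40 ÷ 0.035780 (buy JPY at ask) = JPY 18,085,702
JPY 18,085,702 × 0.0097234 (sell JPY at bid) = AUD 175,854.51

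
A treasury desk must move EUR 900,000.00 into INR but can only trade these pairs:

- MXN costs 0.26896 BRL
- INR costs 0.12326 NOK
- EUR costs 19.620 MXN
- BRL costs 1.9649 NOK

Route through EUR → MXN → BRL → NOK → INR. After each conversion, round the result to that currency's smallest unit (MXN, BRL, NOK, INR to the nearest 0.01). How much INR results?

EUR 900,000.00 × 19.620 = MXN 17,658,000.00
MXN 17,658,000.00 × 0.26896 = BRL 4,749,295.68
BRL 4,749,295.68 × 1.9649 = NOK 9,331,891.08
NOK 9,331,891.08 ÷ 0.12326 = INR 75,708,997.89

INR 75,708,997.89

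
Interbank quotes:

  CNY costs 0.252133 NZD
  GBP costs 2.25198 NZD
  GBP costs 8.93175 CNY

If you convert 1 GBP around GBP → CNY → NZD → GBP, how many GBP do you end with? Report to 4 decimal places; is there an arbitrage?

1.0000 (no arbitrage)

Around GBP → CNY → NZD → GBP: 1 × 8.93175 × 0.252133 ÷ 2.25198 = 1.000004
Product ≈ 1 (deviation 0.000%, within rounding noise).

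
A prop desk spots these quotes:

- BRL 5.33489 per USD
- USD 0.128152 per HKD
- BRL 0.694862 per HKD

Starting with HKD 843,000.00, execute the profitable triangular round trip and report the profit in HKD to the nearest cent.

Profitable loop is HKD → BRL → USD → HKD:
HKD 843,000.00 × 0.694862 = BRL 585,768.67
BRL 585,768.67 ÷ 5.33489 = USD 109,799.58
USD 109,799.58 ÷ 0.128152 = HKD 856,791.76
Profit = HKD 856,791.76 − HKD 843,000.00

Profit: HKD 13,791.76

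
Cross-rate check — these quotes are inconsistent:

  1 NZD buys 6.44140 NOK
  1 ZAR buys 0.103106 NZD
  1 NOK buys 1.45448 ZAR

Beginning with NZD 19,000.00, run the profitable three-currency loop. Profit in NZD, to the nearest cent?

Profit: NZD 668.97

Profitable loop is NZD → ZAR → NOK → NZD:
NZD 19,000.00 ÷ 0.103106 = ZAR 184,276.38
ZAR 184,276.38 ÷ 1.45448 = NOK 126,695.71
NOK 126,695.71 ÷ 6.44140 = NZD 19,668.97
Profit = NZD 19,668.97 − NZD 19,000.00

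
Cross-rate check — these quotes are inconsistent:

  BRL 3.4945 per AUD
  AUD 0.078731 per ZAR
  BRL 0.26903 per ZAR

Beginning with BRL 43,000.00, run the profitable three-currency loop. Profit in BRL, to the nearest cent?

Profitable loop is BRL → ZAR → AUD → BRL:
BRL 43,000.00 ÷ 0.26903 = ZAR 159,833.48
ZAR 159,833.48 × 0.078731 = AUD 12,583.85
AUD 12,583.85 × 3.4945 = BRL 43,974.26
Profit = BRL 43,974.26 − BRL 43,000.00

Profit: BRL 974.26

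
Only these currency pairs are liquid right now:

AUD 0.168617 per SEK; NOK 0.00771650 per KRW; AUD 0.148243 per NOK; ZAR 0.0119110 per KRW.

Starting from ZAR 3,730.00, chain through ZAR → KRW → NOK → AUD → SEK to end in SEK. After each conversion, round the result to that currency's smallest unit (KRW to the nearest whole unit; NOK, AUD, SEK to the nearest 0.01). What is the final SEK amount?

SEK 2,124.46

ZAR 3,730.00 ÷ 0.0119110 = KRW 313,156
KRW 313,156 × 0.00771650 = NOK 2,416.47
NOK 2,416.47 × 0.148243 = AUD 358.22
AUD 358.22 ÷ 0.168617 = SEK 2,124.46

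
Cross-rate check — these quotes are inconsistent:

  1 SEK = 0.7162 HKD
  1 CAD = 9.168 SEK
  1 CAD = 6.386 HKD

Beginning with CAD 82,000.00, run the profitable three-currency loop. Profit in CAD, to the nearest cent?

Profit: CAD 2,312.87

Profitable loop is CAD → SEK → HKD → CAD:
CAD 82,000.00 × 9.168 = SEK 751,776.00
SEK 751,776.00 × 0.7162 = HKD 538,421.97
HKD 538,421.97 ÷ 6.386 = CAD 84,312.87
Profit = CAD 84,312.87 − CAD 82,000.00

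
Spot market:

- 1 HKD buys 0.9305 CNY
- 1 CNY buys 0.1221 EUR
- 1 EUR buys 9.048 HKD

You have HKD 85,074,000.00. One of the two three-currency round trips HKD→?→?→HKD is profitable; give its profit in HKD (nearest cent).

Profitable loop is HKD → CNY → EUR → HKD:
HKD 85,074,000.00 × 0.9305 = CNY 79,161,357.00
CNY 79,161,357.00 × 0.1221 = EUR 9,665,601.69
EUR 9,665,601.69 × 9.048 = HKD 87,454,364.09
Profit = HKD 87,454,364.09 − HKD 85,074,000.00

Profit: HKD 2,380,364.09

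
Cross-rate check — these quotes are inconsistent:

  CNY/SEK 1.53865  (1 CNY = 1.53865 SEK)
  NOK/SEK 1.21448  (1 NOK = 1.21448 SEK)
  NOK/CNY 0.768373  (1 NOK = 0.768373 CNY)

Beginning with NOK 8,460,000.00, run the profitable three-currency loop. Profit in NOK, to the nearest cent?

Profitable loop is NOK → SEK → CNY → NOK:
NOK 8,460,000.00 × 1.21448 = SEK 10,274,500.80
SEK 10,274,500.80 ÷ 1.53865 = CNY 6,677,607.51
CNY 6,677,607.51 ÷ 0.768373 = NOK 8,690,580.63
Profit = NOK 8,690,580.63 − NOK 8,460,000.00

Profit: NOK 230,580.63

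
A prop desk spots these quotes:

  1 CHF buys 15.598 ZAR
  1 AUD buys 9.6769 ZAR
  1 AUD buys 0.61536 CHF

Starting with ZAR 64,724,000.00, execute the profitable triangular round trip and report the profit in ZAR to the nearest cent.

Profit: ZAR 529,441.84

Profitable loop is ZAR → CHF → AUD → ZAR:
ZAR 64,724,000.00 ÷ 15.598 = CHF 4,149,506.35
CHF 4,149,506.35 ÷ 0.61536 = AUD 6,743,217.54
AUD 6,743,217.54 × 9.6769 = ZAR 65,253,441.84
Profit = ZAR 65,253,441.84 − ZAR 64,724,000.00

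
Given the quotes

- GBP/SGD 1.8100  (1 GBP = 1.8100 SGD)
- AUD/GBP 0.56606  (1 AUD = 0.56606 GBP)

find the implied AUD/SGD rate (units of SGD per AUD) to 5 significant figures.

1 AUD × 0.56606 = 0.56606 GBP
0.56606 GBP × 1.8100 = 1.02457 SGD

AUD/SGD = 1.0246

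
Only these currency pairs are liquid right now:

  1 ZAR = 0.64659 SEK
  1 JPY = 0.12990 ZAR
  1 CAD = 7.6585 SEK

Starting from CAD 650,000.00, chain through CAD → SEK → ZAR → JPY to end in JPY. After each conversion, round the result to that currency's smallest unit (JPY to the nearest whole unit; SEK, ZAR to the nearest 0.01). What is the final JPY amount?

CAD 650,000.00 × 7.6585 = SEK 4,978,025.00
SEK 4,978,025.00 ÷ 0.64659 = ZAR 7,698,889.56
ZAR 7,698,889.56 ÷ 0.12990 = JPY 59,267,818

JPY 59,267,818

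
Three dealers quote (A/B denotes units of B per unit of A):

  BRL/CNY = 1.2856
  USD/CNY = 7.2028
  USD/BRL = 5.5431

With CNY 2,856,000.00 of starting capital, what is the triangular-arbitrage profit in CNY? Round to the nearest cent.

Profit: CNY 30,695.54

Profitable loop is CNY → BRL → USD → CNY:
CNY 2,856,000.00 ÷ 1.2856 = BRL 2,221,530.80
BRL 2,221,530.80 ÷ 5.5431 = USD 400,774.08
USD 400,774.08 × 7.2028 = CNY 2,886,695.54
Profit = CNY 2,886,695.54 − CNY 2,856,000.00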